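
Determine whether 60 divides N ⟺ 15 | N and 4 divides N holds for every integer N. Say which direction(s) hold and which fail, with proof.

(⟸) Suppose 15 ∣ N and 4 ∣ N. Any common multiple of 15 and 4 is a multiple of their lcm; here gcd(15, 4) = 1, so lcm(15, 4) = 15·4 = 60, so 60 ∣ N.

(⟹) If 60 ∣ N, write N = 60q. Since 60 = 4·15, N = 15·(4q), so 15 ∣ N; and since 60 = 15·4, N = 4·(15q), so 4 ∣ N.

Equivalent; both directions hold.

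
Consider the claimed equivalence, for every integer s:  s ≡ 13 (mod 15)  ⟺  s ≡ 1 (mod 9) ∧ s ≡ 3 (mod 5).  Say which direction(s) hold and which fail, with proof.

Not equivalent: only (⇐) holds.

(⟹) This fails: s = 43 gives 43 ≡ 13 (mod 15) but 43 ≡ 7 (mod 9), so the conjunction on the right does not hold.

(⟸) Conversely, if s ≡ 1 (mod 9) and s ≡ 3 (mod 5), then by the Chinese remainder theorem s ≡ 28 (mod 45). Since 28 ≡ 13 (mod 15) and 15 ∣ 45, we get s ≡ 13 (mod 15).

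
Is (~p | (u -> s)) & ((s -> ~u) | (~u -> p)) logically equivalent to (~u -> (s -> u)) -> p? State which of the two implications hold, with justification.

(⇒) This fails. Under p = F, s = F, u = F, the left side is true but the right side is false.

(⇐) This fails. Under p = T, s = F, u = T, the left side is false but the right side is true.

Both directions fail.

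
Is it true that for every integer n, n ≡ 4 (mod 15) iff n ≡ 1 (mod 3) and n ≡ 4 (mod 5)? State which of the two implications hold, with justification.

(→) Suppose n ≡ 4 (mod 15); write n = 15j + 4. Since 3 ∣ 15, reducing mod 3 gives n ≡ 4 ≡ 1 (mod 3); since 5 ∣ 15, reducing mod 5 gives n ≡ 4 (mod 5).

(←) Conversely, if n ≡ 1 (mod 3) and n ≡ 4 (mod 5), then by the Chinese remainder theorem n ≡ 4 (mod 15). This is exactly n ≡ 4 (mod 15).

Both directions hold; the statement is true.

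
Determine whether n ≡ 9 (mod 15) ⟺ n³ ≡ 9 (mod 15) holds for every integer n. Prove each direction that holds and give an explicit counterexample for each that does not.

(⇒) Suppose n ≡ 9 (mod 15). Write n = 15j + 9. Then (15j + 9)³ = 3375j³ + 6075j² + 3645j + 729 = 15(225j³ + 405j² + 243j + 48) + 9, so n³ ≡ 9 (mod 15).

(⇐) Conversely, suppose n³ ≡ 9 (mod 15). The only residue r in {0, …, 14} with r³ ≡ 9 (mod 15) is r = 9, so n ≡ 9 (mod 15).

Both implications hold.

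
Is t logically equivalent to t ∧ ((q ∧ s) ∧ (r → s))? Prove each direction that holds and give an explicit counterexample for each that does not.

The forward direction fails; the converse holds.

(→) This fails. Under t = T, q = F, r = F, s = F, the left side is true but the right side is false.

(←) Assume the antecedent. If t is true, t reduces to true regardless of the other variables. If t is false, the antecedent cannot hold. Either way t holds.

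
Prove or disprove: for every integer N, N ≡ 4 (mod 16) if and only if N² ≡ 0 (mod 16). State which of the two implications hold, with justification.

Forward direction. Suppose N ≡ 4 (mod 16). Write N = 16j + 4. Then (16j + 4)² = 256j² + 128j + 16 = 16(16j² + 8j + 1) + 0, so N² ≡ 0 (mod 16).

Converse. This fails: take N = 0. Then 0² = 0 ≡ 0 (mod 16), yet 0 ≡ 0 (mod 16), not 4.

(⇒) holds; (⇐) fails.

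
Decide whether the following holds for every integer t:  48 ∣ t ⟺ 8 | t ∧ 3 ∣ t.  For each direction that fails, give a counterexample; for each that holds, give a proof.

(⇐) This fails: take t = 24. Both 8 ∣ 24 and 3 ∣ 24, yet 24 is not a multiple of 48 (since 24 = 0·48 + 24), so 48 ∤ 24.

(⇒) If 48 ∣ t, write t = 48q. Since 48 = 6·8, t = 8·(6q), so 8 ∣ t; and since 48 = 16·3, t = 3·(16q), so 3 ∣ t.

The forward direction holds; the converse fails.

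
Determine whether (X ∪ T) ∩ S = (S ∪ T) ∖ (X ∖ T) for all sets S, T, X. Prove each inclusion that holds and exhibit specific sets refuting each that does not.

Both inclusions fail.

(⊆) This inclusion fails. Take S = {1}, T = ∅, X = {1}; then 1 ∈ (X ∪ T) ∩ S but 1 ∉ (S ∪ T) ∖ (X ∖ T).

(⊇) This inclusion fails. Take S = {1}, T = ∅, X = ∅; then 1 ∈ (S ∪ T) ∖ (X ∖ T) but 1 ∉ (X ∪ T) ∩ S.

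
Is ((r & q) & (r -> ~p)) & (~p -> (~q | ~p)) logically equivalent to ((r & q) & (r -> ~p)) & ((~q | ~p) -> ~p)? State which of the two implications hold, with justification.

Forward direction. Assume the antecedent. If q is true, the antecedent forces (q = T, r = T, p = F), and the consequent holds there. If q is false, the antecedent cannot hold. Either way the consequent holds.

Converse. Assume the antecedent. If q is true, the antecedent forces (q = T, r = T, p = F), and the consequent holds there. If q is false, the antecedent cannot hold. Either way the consequent holds.

Both directions hold.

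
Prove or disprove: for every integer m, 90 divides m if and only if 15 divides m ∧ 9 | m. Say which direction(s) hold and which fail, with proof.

(⇐) This fails: take m = 45. Both 15 ∣ 45 and 9 ∣ 45, yet 45 is not a multiple of 90 (since 45 = 0·90 + 45), so 90 ∤ 45.

(⇒) If 90 ∣ m, write m = 90q. Since 90 = 6·15, m = 15·(6q), so 15 ∣ m; and since 90 = 10·9, m = 9·(10q), so 9 ∣ m.

Only the forward implication holds.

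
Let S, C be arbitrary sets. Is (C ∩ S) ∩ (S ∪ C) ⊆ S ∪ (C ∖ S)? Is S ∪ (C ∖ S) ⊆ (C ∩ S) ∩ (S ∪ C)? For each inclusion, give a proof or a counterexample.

(⟸) This inclusion fails. Take S = {1}, C = ∅; then 1 ∈ S ∪ (C ∖ S) but 1 ∉ (C ∩ S) ∩ (S ∪ C).

(⟹) Let x ∈ (C ∩ S) ∩ (S ∪ C). Then x ∈ S ∩ C, from which x ∈ S ∪ (C ∖ S).

(⊆) holds; (⊇) fails.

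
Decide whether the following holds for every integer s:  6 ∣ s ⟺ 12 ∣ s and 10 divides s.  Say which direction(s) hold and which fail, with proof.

Not equivalent: only (⇐) holds.

(⇒) This fails: take s = 6. Certainly 6 ∣ 6, but 12 ∤ 6.

(⇐) Suppose 12 ∣ s and 10 ∣ s. Any common multiple of 12 and 10 is a multiple of their lcm; here lcm(12, 10) = 12·10/gcd(12, 10) = 120/2 = 60, so 60 ∣ s. Since 6 ∣ 60, it follows that 6 ∣ s.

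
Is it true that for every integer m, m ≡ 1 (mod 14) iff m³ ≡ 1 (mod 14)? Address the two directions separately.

(⇐) This fails: take m = 9. Then 9³ = 729 ≡ 1 (mod 14), yet 9 ≡ 9 (mod 14), not 1.

(⇒) Suppose m ≡ 1 (mod 14). Write m = 14j + 1. Then (14j + 1)³ = 2744j³ + 588j² + 42j + 1 = 14(196j³ + 42j² + 3j) + 1, so m³ ≡ 1 (mod 14).

Only the forward implication holds.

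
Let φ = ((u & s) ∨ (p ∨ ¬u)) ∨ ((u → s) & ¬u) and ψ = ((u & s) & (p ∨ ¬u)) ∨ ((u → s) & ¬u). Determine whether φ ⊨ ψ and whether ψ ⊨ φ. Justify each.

(←) Assume the antecedent. If s is true, the consequent reduces to true regardless of the other variables. If s is false, the antecedent forces (s = F, u = F, p = F) or (s = F, u = F, p = T), and the consequent holds there. Either way the consequent holds.

(→) This fails. Under s = T, u = T, p = F, the left side is true but the right side is false.

Only the converse holds.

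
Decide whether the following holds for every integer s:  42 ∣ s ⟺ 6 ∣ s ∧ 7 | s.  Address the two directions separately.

(⇐) Suppose 6 ∣ s and 7 ∣ s. Any common multiple of 6 and 7 is a multiple of their lcm; here gcd(6, 7) = 1, so lcm(6, 7) = 6·7 = 42, so 42 ∣ s.

(⇒) If 42 ∣ s, write s = 42q. Since 42 = 7·6, s = 6·(7q), so 6 ∣ s; and since 42 = 6·7, s = 7·(6q), so 7 ∣ s.

The biconditional holds.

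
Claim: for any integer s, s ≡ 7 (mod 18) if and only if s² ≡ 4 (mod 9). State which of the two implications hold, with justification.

(⇒) holds; (⇐) fails.

(→) Suppose s ≡ 7 (mod 18). Then s² ≡ 7² = 49 (mod 18), and since 9 ∣ 18, also s² ≡ 4 (mod 9).

(←) This fails: take s = 2. Then 2² = 4 ≡ 4 (mod 9), yet 2 ≡ 2 (mod 18), not 7.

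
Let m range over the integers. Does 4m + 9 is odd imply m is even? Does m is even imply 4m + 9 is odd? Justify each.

(⇒) fails; (⇐) holds.

(←) Suppose m is even. Since 4 is even, 4m is even for every m, so 4m + 9 has the same parity as 9, which is odd. Hence 4m + 9 is odd.

(→) This fails: take m = 1. Then 4m + 9 = 13, which is odd, yet m = 1 is odd, not even.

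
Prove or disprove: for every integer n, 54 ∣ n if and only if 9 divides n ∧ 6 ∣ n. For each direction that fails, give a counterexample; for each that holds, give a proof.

Only the forward implication holds.

(→) If 54 ∣ n, write n = 54q. Since 54 = 6·9, n = 9·(6q), so 9 ∣ n; and since 54 = 9·6, n = 6·(9q), so 6 ∣ n.

(←) This fails: take n = 18. Both 9 ∣ 18 and 6 ∣ 18, yet 18 is not a multiple of 54 (since 18 = 0·54 + 18), so 54 ∤ 18.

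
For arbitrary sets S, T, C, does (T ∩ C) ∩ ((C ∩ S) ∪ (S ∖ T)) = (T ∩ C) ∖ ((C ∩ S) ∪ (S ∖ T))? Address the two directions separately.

(⊆) This inclusion fails. Take S = {1}, T = {1}, C = {1}; then 1 ∈ (T ∩ C) ∩ ((C ∩ S) ∪ (S ∖ T)) but 1 ∉ (T ∩ C) ∖ ((C ∩ S) ∪ (S ∖ T)).

(⊇) This inclusion fails. Take S = ∅, T = {1}, C = {1}; then 1 ∈ (T ∩ C) ∖ ((C ∩ S) ∪ (S ∖ T)) but 1 ∉ (T ∩ C) ∩ ((C ∩ S) ∪ (S ∖ T)).

(⊆) fails and (⊇) fails.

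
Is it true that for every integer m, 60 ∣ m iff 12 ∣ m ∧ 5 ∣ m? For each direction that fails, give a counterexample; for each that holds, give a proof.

Equivalent; both directions hold.

(⇒) If 60 ∣ m, write m = 60q. Since 60 = 5·12, m = 12·(5q), so 12 ∣ m; and since 60 = 12·5, m = 5·(12q), so 5 ∣ m.

(⇐) Suppose 12 ∣ m and 5 ∣ m. Any common multiple of 12 and 5 is a multiple of their lcm; here gcd(12, 5) = 1, so lcm(12, 5) = 12·5 = 60, so 60 ∣ m.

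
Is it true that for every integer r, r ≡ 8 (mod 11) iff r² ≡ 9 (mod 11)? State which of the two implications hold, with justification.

[⇒] Suppose r ≡ 8 (mod 11). Write r = 11j + 8. Then (11j + 8)² = 121j² + 176j + 64 = 11(11j² + 16j + 5) + 9, so r² ≡ 9 (mod 11).

[⇐] This fails: take r = 3. Then 3² = 9 ≡ 9 (mod 11), yet 3 ≡ 3 (mod 11), not 8.

Only the forward direction holds.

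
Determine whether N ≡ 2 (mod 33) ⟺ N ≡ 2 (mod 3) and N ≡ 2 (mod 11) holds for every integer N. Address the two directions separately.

Both implications hold.

(⟹) Suppose N ≡ 2 (mod 33); write N = 33j + 2. Since 3 ∣ 33, reducing mod 3 gives N ≡ 2 (mod 3); since 11 ∣ 33, reducing mod 11 gives N ≡ 2 (mod 11).

(⟸) Conversely, if N ≡ 2 (mod 3) and N ≡ 2 (mod 11), then by the Chinese remainder theorem N ≡ 2 (mod 33). This is exactly N ≡ 2 (mod 33).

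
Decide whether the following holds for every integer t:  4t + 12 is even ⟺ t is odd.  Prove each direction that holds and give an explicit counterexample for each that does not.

(⟸) Suppose t is odd. Since 4 is even, 4t is even for every t, so 4t + 12 has the same parity as 12, which is even. Hence 4t + 12 is even.

(⟹) This fails: take t = 2. Then 4t + 12 = 20, which is even, yet t = 2 is even, not odd.

Only the reverse direction holds.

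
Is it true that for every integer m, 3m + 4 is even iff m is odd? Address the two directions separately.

(⇒) This fails: m = 0 gives 3m + 4 = 4, which is even, but 0 is even, not odd.

(⇐) This also fails: m = 5 is odd, but 3m + 4 = 19 is odd, not even.

Both directions fail.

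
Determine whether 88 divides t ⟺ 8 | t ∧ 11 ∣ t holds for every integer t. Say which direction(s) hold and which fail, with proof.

(→) If 88 ∣ t, write t = 88q. Since 88 = 11·8, t = 8·(11q), so 8 ∣ t; and since 88 = 8·11, t = 11·(8q), so 11 ∣ t.

(←) Suppose 8 ∣ t and 11 ∣ t. Any common multiple of 8 and 11 is a multiple of their lcm; here gcd(8, 11) = 1, so lcm(8, 11) = 8·11 = 88, so 88 ∣ t.

The biconditional holds.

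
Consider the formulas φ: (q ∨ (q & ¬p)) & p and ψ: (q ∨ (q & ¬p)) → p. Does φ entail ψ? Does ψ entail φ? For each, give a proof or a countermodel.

Only the forward direction holds.

Forward direction. Assume the antecedent. If p is true, (q ∨ (q & ¬p)) → p reduces to true regardless of the other variables. If p is false, the antecedent cannot hold. Either way (q ∨ (q & ¬p)) → p holds.

Converse. This fails. Under p = F, q = F, the left side is false but the right side is true.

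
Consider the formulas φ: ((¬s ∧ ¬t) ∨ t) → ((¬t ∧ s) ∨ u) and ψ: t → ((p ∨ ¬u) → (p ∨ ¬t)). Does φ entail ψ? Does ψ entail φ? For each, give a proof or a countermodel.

The forward direction holds; the converse fails.

Forward direction. Assume the antecedent. If u is true, t → ((p ∨ ¬u) → (p ∨ ¬t)) reduces to true regardless of the other variables. If u is false, the antecedent forces (u = F, t = F, s = T, p = F) or (u = F, t = F, s = T, p = T), and t → ((p ∨ ¬u) → (p ∨ ¬t)) holds there. Either way t → ((p ∨ ¬u) → (p ∨ ¬t)) holds.

Converse. This fails. Under u = F, t = F, s = F, p = F, the left side is false but the right side is true.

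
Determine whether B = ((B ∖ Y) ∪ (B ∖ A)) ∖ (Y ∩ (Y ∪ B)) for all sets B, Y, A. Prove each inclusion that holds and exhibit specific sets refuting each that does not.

(⊆) fails; (⊇) holds.

Forward inclusion. This inclusion fails. Take B = {1}, Y = {1}, A = ∅; then 1 ∈ B but 1 ∉ ((B ∖ Y) ∪ (B ∖ A)) ∖ (Y ∩ (Y ∪ B)).

Reverse inclusion. Let x ∈ ((B ∖ Y) ∪ (B ∖ A)) ∖ (Y ∩ (Y ∪ B)). Then either x ∈ B and x ∉ Y, A; or x ∈ B ∩ A and x ∉ Y. In each case x ∈ B, so ((B ∖ Y) ∪ (B ∖ A)) ∖ (Y ∩ (Y ∪ B)) ⊆ B.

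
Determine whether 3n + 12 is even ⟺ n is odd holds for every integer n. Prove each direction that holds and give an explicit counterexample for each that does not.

Forward direction. This fails: n = 0 gives 3n + 12 = 12, which is even, but 0 is even, not odd.

Converse. This also fails: n = 1 is odd, but 3n + 12 = 15 is odd, not even.

(⇒) fails and (⇐) fails.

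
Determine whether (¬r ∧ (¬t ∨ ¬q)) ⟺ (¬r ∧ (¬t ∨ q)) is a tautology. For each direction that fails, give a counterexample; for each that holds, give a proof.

Neither direction holds.

Forward direction. This fails. Under r = F, t = T, q = F, the left side is true but the right side is false.

Converse. This fails. Under r = F, t = T, q = T, the left side is false but the right side is true.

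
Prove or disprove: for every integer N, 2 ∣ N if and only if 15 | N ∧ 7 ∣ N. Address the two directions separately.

(⇒) This fails: take N = 2. Certainly 2 ∣ 2, but 15 ∤ 2.

(⇐) This fails: take N = 105. Both 15 ∣ 105 and 7 ∣ 105, yet 105 is not a multiple of 2 (since 105 = 52·2 + 1), so 2 ∤ 105.

Both directions fail.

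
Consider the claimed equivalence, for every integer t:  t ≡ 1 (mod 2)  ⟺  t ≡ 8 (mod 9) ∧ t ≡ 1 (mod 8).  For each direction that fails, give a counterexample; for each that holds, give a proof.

(⟹) This fails: t = 1 gives 1 ≡ 1 (mod 2) but 1 ≡ 1 (mod 9), so the conjunction on the right does not hold.

(⟸) Conversely, if t ≡ 8 (mod 9) and t ≡ 1 (mod 8), then by the Chinese remainder theorem t ≡ 17 (mod 72). Since 17 ≡ 1 (mod 2) and 2 ∣ 72, we get t ≡ 1 (mod 2).

Only the reverse direction holds.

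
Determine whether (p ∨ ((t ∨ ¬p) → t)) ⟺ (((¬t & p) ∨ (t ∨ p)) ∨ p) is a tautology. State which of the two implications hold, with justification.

[⇒] Assume the antecedent. If t is true, ((¬t & p) ∨ (t ∨ p)) ∨ p reduces to true regardless of the other variables. If t is false, the antecedent forces (t = F, p = T), and ((¬t & p) ∨ (t ∨ p)) ∨ p holds there. Either way ((¬t & p) ∨ (t ∨ p)) ∨ p holds.

[⇐] Assume the antecedent. If t is true, p ∨ ((t ∨ ¬p) → t) reduces to true regardless of the other variables. If t is false, the antecedent forces (t = F, p = T), and p ∨ ((t ∨ ¬p) → t) holds there. Either way p ∨ ((t ∨ ¬p) → t) holds.

The biconditional holds.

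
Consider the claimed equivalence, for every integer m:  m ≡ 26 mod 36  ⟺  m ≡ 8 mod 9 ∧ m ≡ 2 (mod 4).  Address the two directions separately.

Both directions hold; the statement is true.

(⟸) If m ≡ 8 (mod 9) and m ≡ 2 (mod 4), then by the Chinese remainder theorem m ≡ 26 (mod 36). This is exactly m ≡ 26 (mod 36).

(⟹) Suppose m ≡ 26 (mod 36); write m = 36j + 26. Since 9 ∣ 36, reducing mod 9 gives m ≡ 26 ≡ 8 (mod 9); since 4 ∣ 36, reducing mod 4 gives m ≡ 26 ≡ 2 (mod 4).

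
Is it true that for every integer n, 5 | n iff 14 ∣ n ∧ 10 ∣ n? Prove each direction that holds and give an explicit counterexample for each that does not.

Only the converse holds.

Forward direction. This fails: take n = 5. Certainly 5 ∣ 5, but 14 ∤ 5.

Converse. Suppose 14 ∣ n and 10 ∣ n. Any common multiple of 14 and 10 is a multiple of their lcm; here lcm(14, 10) = 14·10/gcd(14, 10) = 140/2 = 70, so 70 ∣ n. Since 5 ∣ 70, it follows that 5 ∣ n.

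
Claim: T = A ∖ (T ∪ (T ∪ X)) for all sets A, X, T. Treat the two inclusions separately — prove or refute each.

Both inclusions fail.

(⟹) This inclusion fails. Take A = ∅, X = ∅, T = {1}; then 1 ∈ T but 1 ∉ A ∖ (T ∪ (T ∪ X)).

(⟸) This inclusion fails. Take A = {1}, X = ∅, T = ∅; then 1 ∈ A ∖ (T ∪ (T ∪ X)) but 1 ∉ T.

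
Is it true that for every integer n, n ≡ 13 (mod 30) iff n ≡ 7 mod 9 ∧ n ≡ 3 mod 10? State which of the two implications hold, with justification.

[⇐] If n ≡ 7 (mod 9) and n ≡ 3 (mod 10), then by the Chinese remainder theorem n ≡ 43 (mod 90). Since 43 ≡ 13 (mod 30) and 30 ∣ 90, we get n ≡ 13 (mod 30).

[⇒] This fails: n = 73 gives 73 ≡ 13 (mod 30) but 73 ≡ 1 (mod 9), so the conjunction on the right does not hold.

Not equivalent: only (⇐) holds.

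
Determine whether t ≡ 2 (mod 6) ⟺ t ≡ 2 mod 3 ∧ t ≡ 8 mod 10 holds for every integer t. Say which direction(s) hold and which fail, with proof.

Only the converse holds.

(⟹) This fails: t = 2 gives 2 ≡ 2 (mod 6) but 2 ≡ 2 (mod 10), so the conjunction on the right does not hold.

(⟸) Conversely, if t ≡ 2 (mod 3) and t ≡ 8 (mod 10), then by the Chinese remainder theorem t ≡ 8 (mod 30). Since 8 ≡ 2 (mod 6) and 6 ∣ 30, we get t ≡ 2 (mod 6).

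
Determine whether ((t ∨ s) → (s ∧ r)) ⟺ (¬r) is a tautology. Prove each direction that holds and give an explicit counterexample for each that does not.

(⇒) This fails. Under s = F, r = T, t = F, the left side is true but the right side is false.

(⇐) This fails. Under s = T, r = F, t = F, the left side is false but the right side is true.

Neither direction holds.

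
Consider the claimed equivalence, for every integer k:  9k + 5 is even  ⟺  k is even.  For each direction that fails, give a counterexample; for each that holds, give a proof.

Forward direction. This fails: k = 7 gives 9k + 5 = 68, which is even, but 7 is odd, not even.

Converse. This also fails: k = 4 is even, but 9k + 5 = 41 is odd, not even.

Neither direction holds.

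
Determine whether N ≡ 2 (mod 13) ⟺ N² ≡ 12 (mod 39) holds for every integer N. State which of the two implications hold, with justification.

[⇒] This fails: take N = 2. Then 2 ≡ 2 (mod 13), but 2² = 4 ≡ 4 (mod 39), not 12.

[⇐] This fails: take N = 18. Then 18² = 324 ≡ 12 (mod 39), yet 18 ≡ 5 (mod 13), not 2.

(⇒) fails and (⇐) fails.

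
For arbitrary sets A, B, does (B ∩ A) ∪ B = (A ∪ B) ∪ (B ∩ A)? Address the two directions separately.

(⊆) Let x ∈ (B ∩ A) ∪ B. Then either x ∈ B and x ∉ A; or x ∈ A ∩ B. In each case x ∈ (A ∪ B) ∪ (B ∩ A), so (B ∩ A) ∪ B ⊆ (A ∪ B) ∪ (B ∩ A).

(⊇) This inclusion fails. Take A = {1}, B = ∅; then 1 ∈ (A ∪ B) ∪ (B ∩ A) but 1 ∉ (B ∩ A) ∪ B.

Only the forward inclusion holds.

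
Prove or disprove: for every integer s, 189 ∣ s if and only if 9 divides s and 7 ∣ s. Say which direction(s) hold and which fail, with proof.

(⟹) If 189 ∣ s, write s = 189q. Since 189 = 21·9, s = 9·(21q), so 9 ∣ s; and since 189 = 27·7, s = 7·(27q), so 7 ∣ s.

(⟸) This fails: take s = 63. Both 9 ∣ 63 and 7 ∣ 63, yet 63 is not a multiple of 189 (since 63 = 0·189 + 63), so 189 ∤ 63.

Only the forward direction holds.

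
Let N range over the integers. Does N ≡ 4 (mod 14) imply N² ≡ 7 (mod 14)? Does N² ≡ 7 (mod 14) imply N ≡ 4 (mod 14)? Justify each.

Neither implication holds.

(⇒) This fails: take N = 4. Then 4 ≡ 4 (mod 14), but 4² = 16 ≡ 2 (mod 14), not 7.

(⇐) This fails: take N = 7. Then 7² = 49 ≡ 7 (mod 14), yet 7 ≡ 7 (mod 14), not 4.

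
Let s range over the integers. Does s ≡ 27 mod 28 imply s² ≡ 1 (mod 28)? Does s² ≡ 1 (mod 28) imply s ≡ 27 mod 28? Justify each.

The forward direction holds; the converse fails.

Converse. This fails: take s = 1. Then 1² = 1 ≡ 1 (mod 28), yet 1 ≡ 1 (mod 28), not 27.

Forward direction. Suppose s ≡ 27 mod 28. Write s = 28j + 27. Then (28j + 27)² = 784j² + 1512j + 729 = 28(28j² + 54j + 26) + 1, so s² ≡ 1 (mod 28).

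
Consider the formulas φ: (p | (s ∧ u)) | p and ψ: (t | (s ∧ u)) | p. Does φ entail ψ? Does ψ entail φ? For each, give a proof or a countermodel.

(⟹) Assume the antecedent. If p is true, (t | (s ∧ u)) | p reduces to true regardless of the other variables. If p is false, the antecedent forces (u = T, t = F, s = T, p = F) or (u = T, t = T, s = T, p = F), and (t | (s ∧ u)) | p holds there. Either way (t | (s ∧ u)) | p holds.

(⟸) This fails. Under u = F, t = T, s = F, p = F, the left side is false but the right side is true.

Only the forward implication holds.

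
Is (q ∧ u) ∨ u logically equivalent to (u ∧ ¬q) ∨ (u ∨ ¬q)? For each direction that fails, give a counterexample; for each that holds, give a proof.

The forward direction holds; the converse fails.

Forward direction. Assume the antecedent. If q is true, the antecedent forces (q = T, u = T), and (u ∧ ¬q) ∨ (u ∨ ¬q) holds there. If q is false, (u ∧ ¬q) ∨ (u ∨ ¬q) reduces to true regardless of the other variables. Either way (u ∧ ¬q) ∨ (u ∨ ¬q) holds.

Converse. This fails. Under q = F, u = F, the left side is false but the right side is true.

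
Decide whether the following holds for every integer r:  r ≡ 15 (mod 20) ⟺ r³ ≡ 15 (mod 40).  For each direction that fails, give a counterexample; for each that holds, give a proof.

(⟸) The residues r modulo 40 with r³ ≡ 15 (mod 40) are exactly {15}, and each is ≡ 15 (mod 20).

(⟹) This fails: take r = 35. Then 35 ≡ 15 (mod 20), but 35³ = 42875 ≡ 35 (mod 40), not 15.

Only the reverse direction holds.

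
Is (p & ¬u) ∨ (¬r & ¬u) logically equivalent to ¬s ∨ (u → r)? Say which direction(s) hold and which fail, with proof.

Only the forward direction holds.

(←) This fails. Under s = F, p = F, r = T, u = F, the left side is false but the right side is true.

(→) Assume the antecedent. If u is true, the antecedent cannot hold. If u is false, ¬s ∨ (u → r) reduces to true regardless of the other variables. Either way ¬s ∨ (u → r) holds.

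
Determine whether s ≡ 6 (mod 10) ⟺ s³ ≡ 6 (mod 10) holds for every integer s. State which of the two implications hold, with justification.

(⇐) For the converse, argue contrapositively. If s ≢ 6 (mod 10), then s is congruent to one of 0, 1, 2, 3, 4, 5, 7, 8, 9 modulo 10, and these give s³ ≡ 0, 1, 8, 7, 4, 5, 3, 2, 9 respectively — never 6.

(⇒) Suppose s ≡ 6 (mod 10). Write s = 10j + 6. Then (10j + 6)³ = 1000j³ + 1800j² + 1080j + 216 = 10(100j³ + 180j² + 108j + 21) + 6, so s³ ≡ 6 (mod 10).

The biconditional holds.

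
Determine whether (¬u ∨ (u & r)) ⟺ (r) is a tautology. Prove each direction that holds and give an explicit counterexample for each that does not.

Only the converse holds.

(→) This fails. Under r = F, u = F, the left side is true but the right side is false.

(←) Assume the antecedent. If r is true, ¬u ∨ (u & r) reduces to true regardless of the other variables. If r is false, the antecedent cannot hold. Either way ¬u ∨ (u & r) holds.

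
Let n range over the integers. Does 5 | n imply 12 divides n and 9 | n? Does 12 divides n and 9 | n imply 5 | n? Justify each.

(⇒) fails and (⇐) fails.

Forward direction. This fails: take n = 5. Certainly 5 ∣ 5, but 12 ∤ 5.

Converse. This fails: take n = 36. Both 12 ∣ 36 and 9 ∣ 36, yet 36 is not a multiple of 5 (since 36 = 7·5 + 1), so 5 ∤ 36.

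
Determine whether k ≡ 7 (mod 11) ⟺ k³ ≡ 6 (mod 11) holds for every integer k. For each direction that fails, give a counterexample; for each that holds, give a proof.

[⇒] This fails: take k = 7. Then 7 ≡ 7 (mod 11), but 7³ = 343 ≡ 2 (mod 11), not 6.

[⇐] This fails: take k = 8. Then 8³ = 512 ≡ 6 (mod 11), yet 8 ≡ 8 (mod 11), not 7.

(⇒) fails and (⇐) fails.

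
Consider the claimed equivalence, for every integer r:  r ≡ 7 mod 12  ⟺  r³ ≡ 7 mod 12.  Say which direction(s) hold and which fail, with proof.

(⟹) Suppose r ≡ 7 mod 12. Write r = 12j + 7. Then (12j + 7)³ = 1728j³ + 3024j² + 1764j + 343 = 12(144j³ + 252j² + 147j + 28) + 7, so r³ ≡ 7 (mod 12).

(⟸) Conversely, suppose r³ ≡ 7 (mod 12). The only residue r in {0, …, 11} with r³ ≡ 7 (mod 12) is r = 7, so r ≡ 7 (mod 12).

Both directions hold.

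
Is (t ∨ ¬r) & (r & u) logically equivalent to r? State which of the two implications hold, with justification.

(⟹) Assume the antecedent. If r is true, r reduces to true regardless of the other variables. If r is false, the antecedent cannot hold. Either way r holds.

(⟸) This fails. Under r = T, u = F, t = F, the left side is false but the right side is true.

(⇒) holds; (⇐) fails.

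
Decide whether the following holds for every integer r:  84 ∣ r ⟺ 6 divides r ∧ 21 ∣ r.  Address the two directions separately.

Not equivalent: only (⇒) holds.

(→) If 84 ∣ r, write r = 84q. Since 84 = 14·6, r = 6·(14q), so 6 ∣ r; and since 84 = 4·21, r = 21·(4q), so 21 ∣ r.

(←) This fails: take r = 42. Both 6 ∣ 42 and 21 ∣ 42, yet 42 is not a multiple of 84 (since 42 = 0·84 + 42), so 84 ∤ 42.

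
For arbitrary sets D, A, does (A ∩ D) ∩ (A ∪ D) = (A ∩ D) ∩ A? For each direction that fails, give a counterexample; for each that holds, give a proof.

(⟹) Let x ∈ (A ∩ D) ∩ (A ∪ D). Then x ∈ D ∩ A, from which x ∈ (A ∩ D) ∩ A.

(⟸) Let x ∈ (A ∩ D) ∩ A. Then x ∈ D ∩ A, from which x ∈ (A ∩ D) ∩ (A ∪ D).

The two sets are equal.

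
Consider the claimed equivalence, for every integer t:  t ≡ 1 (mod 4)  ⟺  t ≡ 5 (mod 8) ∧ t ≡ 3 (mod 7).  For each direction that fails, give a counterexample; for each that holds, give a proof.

The forward direction fails; the converse holds.

(→) This fails: t = 1 gives 1 ≡ 1 (mod 4) but 1 ≡ 1 (mod 8), so the conjunction on the right does not hold.

(←) Conversely, if t ≡ 5 (mod 8) and t ≡ 3 (mod 7), then by the Chinese remainder theorem t ≡ 45 (mod 56). Since 45 ≡ 1 (mod 4) and 4 ∣ 56, we get t ≡ 1 (mod 4).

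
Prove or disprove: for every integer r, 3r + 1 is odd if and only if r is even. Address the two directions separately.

Both directions hold.

(⇒) Suppose 3r + 1 is odd. Since 3 is odd, 3r and r have the same parity, so 3r + 1 ≡ r + 1 (mod 2). As 1 is odd, 3r + 1 is odd exactly when r is even. Thus r is even.

(⇐) Conversely, suppose r is even; write r = 2j. Then 3r + 1 = 3·(2j) + 1 = 2·3j + 1, which is odd.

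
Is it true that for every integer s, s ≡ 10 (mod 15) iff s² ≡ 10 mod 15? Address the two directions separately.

Only the forward implication holds.

[⇒] Suppose s ≡ 10 (mod 15). Write s = 15j + 10. Then (15j + 10)² = 225j² + 300j + 100 = 15(15j² + 20j + 6) + 10, so s² ≡ 10 (mod 15).

[⇐] This fails: take s = 5. Then 5² = 25 ≡ 10 (mod 15), yet 5 ≡ 5 (mod 15), not 10.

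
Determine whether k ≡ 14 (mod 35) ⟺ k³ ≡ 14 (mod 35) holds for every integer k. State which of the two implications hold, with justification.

Both implications hold.

[⇒] Suppose k ≡ 14 (mod 35). Write k = 35j + 14. Then (35j + 14)³ = 42875j³ + 51450j² + 20580j + 2744 = 35(1225j³ + 1470j² + 588j + 78) + 14, so k³ ≡ 14 (mod 35).

[⇐] Conversely, suppose k³ ≡ 14 (mod 35). The only residue r in {0, …, 34} with r³ ≡ 14 (mod 35) is r = 14, so k ≡ 14 (mod 35).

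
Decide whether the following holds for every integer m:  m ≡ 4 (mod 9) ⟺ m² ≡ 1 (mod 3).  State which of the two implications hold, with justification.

(⟹) Suppose m ≡ 4 (mod 9). Then m² ≡ 4² = 16 (mod 9), and since 3 ∣ 9, also m² ≡ 1 (mod 3).

(⟸) This fails: take m = 1. Then 1² = 1 ≡ 1 (mod 3), yet 1 ≡ 1 (mod 9), not 4.

(⇒) holds; (⇐) fails.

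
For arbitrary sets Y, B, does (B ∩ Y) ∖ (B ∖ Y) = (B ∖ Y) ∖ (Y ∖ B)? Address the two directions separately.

Both inclusions fail.

Forward inclusion. This inclusion fails. Take Y = {1}, B = {1}; then 1 ∈ (B ∩ Y) ∖ (B ∖ Y) but 1 ∉ (B ∖ Y) ∖ (Y ∖ B).

Reverse inclusion. This inclusion fails. Take Y = ∅, B = {1}; then 1 ∈ (B ∖ Y) ∖ (Y ∖ B) but 1 ∉ (B ∩ Y) ∖ (B ∖ Y).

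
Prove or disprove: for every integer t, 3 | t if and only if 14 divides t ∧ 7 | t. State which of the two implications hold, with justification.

(⇒) This fails: take t = 3. Certainly 3 ∣ 3, but 14 ∤ 3.

(⇐) This fails: take t = 14. Both 14 ∣ 14 and 7 ∣ 14, yet 14 is not a multiple of 3 (since 14 = 4·3 + 2), so 3 ∤ 14.

Both directions fail.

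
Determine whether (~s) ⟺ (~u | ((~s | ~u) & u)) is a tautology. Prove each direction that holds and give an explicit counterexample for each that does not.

(⇒) holds; (⇐) fails.

[⇐] This fails. Under u = F, s = T, the left side is false but the right side is true.

[⇒] Assume the antecedent. If u is true, the antecedent forces (u = T, s = F), and ~u | ((~s | ~u) & u) holds there. If u is false, ~u | ((~s | ~u) & u) reduces to true regardless of the other variables. Either way ~u | ((~s | ~u) & u) holds.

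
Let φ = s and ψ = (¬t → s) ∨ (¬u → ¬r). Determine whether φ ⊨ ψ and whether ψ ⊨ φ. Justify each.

(←) This fails. Under s = F, u = F, r = F, t = F, the left side is false but the right side is true.

(→) Assume the antecedent. If s is true, (¬t → s) ∨ (¬u → ¬r) reduces to true regardless of the other variables. If s is false, the antecedent cannot hold. Either way (¬t → s) ∨ (¬u → ¬r) holds.

Only the forward implication holds.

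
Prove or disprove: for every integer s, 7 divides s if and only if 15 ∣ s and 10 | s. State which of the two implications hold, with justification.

(⟹) This fails: take s = 7. Certainly 7 ∣ 7, but 15 ∤ 7.

(⟸) This fails: take s = 30. Both 15 ∣ 30 and 10 ∣ 30, yet 30 is not a multiple of 7 (since 30 = 4·7 + 2), so 7 ∤ 30.

Neither implication holds.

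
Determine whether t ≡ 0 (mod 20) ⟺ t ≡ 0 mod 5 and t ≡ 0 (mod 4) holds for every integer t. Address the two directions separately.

[⇒] Suppose t ≡ 0 (mod 20); write t = 20j + 0. Since 5 ∣ 20, reducing mod 5 gives t ≡ 0 (mod 5); since 4 ∣ 20, reducing mod 4 gives t ≡ 0 (mod 4).

[⇐] Conversely, if t ≡ 0 (mod 5) and t ≡ 0 (mod 4), then by the Chinese remainder theorem t ≡ 0 (mod 20). This is exactly t ≡ 0 (mod 20).

Both directions hold.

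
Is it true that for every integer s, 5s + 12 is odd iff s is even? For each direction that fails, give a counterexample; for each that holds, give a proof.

(→) This fails: s = 5 gives 5s + 12 = 37, which is odd, but 5 is odd, not even.

(←) This also fails: s = 4 is even, but 5s + 12 = 32 is even, not odd.

Neither implication holds.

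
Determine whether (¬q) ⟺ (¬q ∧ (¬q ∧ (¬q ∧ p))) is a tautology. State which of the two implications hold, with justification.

The forward direction fails; the converse holds.

(→) This fails. Under p = F, q = F, the left side is true but the right side is false.

(←) Assume the antecedent. If p is true, the antecedent forces (p = T, q = F), and ¬q holds there. If p is false, the antecedent cannot hold. Either way ¬q holds.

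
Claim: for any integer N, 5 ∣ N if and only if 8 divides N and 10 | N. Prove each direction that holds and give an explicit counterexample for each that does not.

The forward direction fails; the converse holds.

(⟹) This fails: take N = 5. Certainly 5 ∣ 5, but 8 ∤ 5.

(⟸) Suppose 8 ∣ N and 10 ∣ N. Any common multiple of 8 and 10 is a multiple of their lcm; here lcm(8, 10) = 8·10/gcd(8, 10) = 80/2 = 40, so 40 ∣ N. Since 5 ∣ 40, it follows that 5 ∣ N.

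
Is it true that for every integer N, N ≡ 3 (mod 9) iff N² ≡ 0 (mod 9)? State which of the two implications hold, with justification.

(⇒) holds; (⇐) fails.

(⇒) Suppose N ≡ 3 (mod 9). Write N = 9j + 3. Then (9j + 3)² = 81j² + 54j + 9 = 9(9j² + 6j + 1) + 0, so N² ≡ 0 (mod 9).

(⇐) This fails: take N = 0. Then 0² = 0 ≡ 0 (mod 9), yet 0 ≡ 0 (mod 9), not 3.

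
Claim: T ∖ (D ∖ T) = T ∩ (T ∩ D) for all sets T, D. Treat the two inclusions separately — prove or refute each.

Forward inclusion. This inclusion fails. Take T = {1}, D = ∅; then 1 ∈ T ∖ (D ∖ T) but 1 ∉ T ∩ (T ∩ D).

Reverse inclusion. Let x ∈ T ∩ (T ∩ D). Then x ∈ T ∩ D, from which x ∈ T ∖ (D ∖ T).

Only the reverse inclusion holds.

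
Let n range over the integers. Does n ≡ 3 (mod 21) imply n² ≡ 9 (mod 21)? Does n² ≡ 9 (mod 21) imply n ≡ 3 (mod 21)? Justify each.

(⇒) Suppose n ≡ 3 (mod 21). Write n = 21j + 3. Then (21j + 3)² = 441j² + 126j + 9 = 21(21j² + 6j) + 9, so n² ≡ 9 (mod 21).

(⇐) This fails: take n = 18. Then 18² = 324 ≡ 9 (mod 21), yet 18 ≡ 18 (mod 21), not 3.

Only the forward direction holds.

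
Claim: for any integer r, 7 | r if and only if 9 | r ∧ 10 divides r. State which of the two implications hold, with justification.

[⇒] This fails: take r = 7. Certainly 7 ∣ 7, but 9 ∤ 7.

[⇐] This fails: take r = 90. Both 9 ∣ 90 and 10 ∣ 90, yet 90 is not a multiple of 7 (since 90 = 12·7 + 6), so 7 ∤ 90.

Neither direction holds.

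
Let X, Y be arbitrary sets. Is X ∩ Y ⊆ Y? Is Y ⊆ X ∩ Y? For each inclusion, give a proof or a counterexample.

(⊆) holds; (⊇) fails.

(⊆) Let x ∈ X ∩ Y. Then x ∈ X ∩ Y, from which x ∈ Y.

(⊇) This inclusion fails. Take X = ∅, Y = {1}; then 1 ∈ Y but 1 ∉ X ∩ Y.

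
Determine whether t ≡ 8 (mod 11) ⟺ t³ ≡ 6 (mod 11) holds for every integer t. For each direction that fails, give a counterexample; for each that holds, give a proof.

(→) Suppose t ≡ 8 (mod 11). Write t = 11j + 8. Then (11j + 8)³ = 1331j³ + 2904j² + 2112j + 512 = 11(121j³ + 264j² + 192j + 46) + 6, so t³ ≡ 6 (mod 11).

(←) Conversely, suppose t³ ≡ 6 (mod 11). The only residue r in {0, …, 10} with r³ ≡ 6 (mod 11) is r = 8, so t ≡ 8 (mod 11).

Both directions hold.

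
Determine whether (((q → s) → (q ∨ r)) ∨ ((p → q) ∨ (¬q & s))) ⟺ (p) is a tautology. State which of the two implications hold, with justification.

(⟹) This fails. Under s = F, q = F, r = F, p = F, the left side is true but the right side is false.

(⟸) This fails. Under s = F, q = F, r = F, p = T, the left side is false but the right side is true.

Neither implication holds.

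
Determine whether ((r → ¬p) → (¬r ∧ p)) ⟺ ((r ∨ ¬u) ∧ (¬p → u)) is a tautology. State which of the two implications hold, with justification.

(→) This fails. Under p = T, u = T, r = F, the left side is true but the right side is false.

(←) This fails. Under p = F, u = T, r = T, the left side is false but the right side is true.

(⇒) fails and (⇐) fails.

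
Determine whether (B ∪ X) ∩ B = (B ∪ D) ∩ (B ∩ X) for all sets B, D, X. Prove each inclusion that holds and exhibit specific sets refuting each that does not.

(⊇) Let x ∈ (B ∪ D) ∩ (B ∩ X). Then either x ∈ B ∩ X and x ∉ D; or x ∈ B ∩ D ∩ X. In each case x ∈ (B ∪ X) ∩ B, so (B ∪ D) ∩ (B ∩ X) ⊆ (B ∪ X) ∩ B.

(⊆) This inclusion fails. Take B = {1}, D = ∅, X = ∅; then 1 ∈ (B ∪ X) ∩ B but 1 ∉ (B ∪ D) ∩ (B ∩ X).

The sets are not equal: only the reverse inclusion holds.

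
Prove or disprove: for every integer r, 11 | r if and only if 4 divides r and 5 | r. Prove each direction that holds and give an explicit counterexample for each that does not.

(⟹) This fails: take r = 11. Certainly 11 ∣ 11, but 4 ∤ 11.

(⟸) This fails: take r = 20. Both 4 ∣ 20 and 5 ∣ 20, yet 20 is not a multiple of 11 (since 20 = 1·11 + 9), so 11 ∤ 20.

Neither implication holds.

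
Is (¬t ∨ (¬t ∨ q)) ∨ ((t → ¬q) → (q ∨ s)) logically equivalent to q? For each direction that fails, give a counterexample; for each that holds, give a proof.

(⟹) This fails. Under s = F, q = F, t = F, the left side is true but the right side is false.

(⟸) Assume the antecedent. If s is true, the consequent reduces to true regardless of the other variables. If s is false, the antecedent forces (s = F, q = T, t = F) or (s = F, q = T, t = T), and the consequent holds there. Either way the consequent holds.

Only the reverse direction holds.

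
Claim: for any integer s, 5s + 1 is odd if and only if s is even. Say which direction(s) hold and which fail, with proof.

[⇐] Suppose s is even; write s = 2j. Then 5s + 1 = 5·(2j) + 1 = 2·5j + 1, which is odd.

[⇒] Suppose 5s + 1 is odd. Since 5 is odd, 5s and s have the same parity, so 5s + 1 ≡ s + 1 (mod 2). As 1 is odd, 5s + 1 is odd exactly when s is even. Thus s is even.

Both directions hold.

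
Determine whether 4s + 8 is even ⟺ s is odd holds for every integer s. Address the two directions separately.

[⇒] This fails: take s = 4. Then 4s + 8 = 24, which is even, yet s = 4 is even, not odd.

[⇐] Suppose s is odd. Since 4 is even, 4s is even for every s, so 4s + 8 has the same parity as 8, which is even. Hence 4s + 8 is even.

Only the reverse direction holds.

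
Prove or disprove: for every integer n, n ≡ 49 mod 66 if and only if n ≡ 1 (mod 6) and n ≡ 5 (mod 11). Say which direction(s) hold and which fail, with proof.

Converse. If n ≡ 1 (mod 6) and n ≡ 5 (mod 11), then by the Chinese remainder theorem n ≡ 49 (mod 66). This is exactly n ≡ 49 (mod 66).

Forward direction. Suppose n ≡ 49 (mod 66); write n = 66j + 49. Since 6 ∣ 66, reducing mod 6 gives n ≡ 49 ≡ 1 (mod 6); since 11 ∣ 66, reducing mod 11 gives n ≡ 49 ≡ 5 (mod 11).

Both directions hold; the statement is true.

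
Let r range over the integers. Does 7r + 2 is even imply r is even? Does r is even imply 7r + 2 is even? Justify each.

Forward direction. Suppose 7r + 2 is even. Since 7 is odd, 7r and r have the same parity, so 7r + 2 ≡ r + 2 (mod 2). As 2 is even, 7r + 2 is even exactly when r is even. Thus r is even.

Converse. Suppose r is even; write r = 2j. Then 7r + 2 = 7·(2j) + 2 = 2·7j + 2, which is even.

Both directions hold; the statement is true.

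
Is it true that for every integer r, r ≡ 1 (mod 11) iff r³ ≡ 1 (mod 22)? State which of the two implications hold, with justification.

Only the converse holds.

(⟸) The residues r modulo 22 with r³ ≡ 1 (mod 22) are exactly {1}, and each is ≡ 1 (mod 11).

(⟹) This fails: take r = 12. Then 12 ≡ 1 (mod 11), but 12³ = 1728 ≡ 12 (mod 22), not 1.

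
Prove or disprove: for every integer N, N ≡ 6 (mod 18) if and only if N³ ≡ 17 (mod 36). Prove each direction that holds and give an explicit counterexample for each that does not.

(⇒) This fails: take N = 6. Then 6 ≡ 6 (mod 18), but 6³ = 216 ≡ 0 (mod 36), not 17.

(⇐) This fails: take N = 5. Then 5³ = 125 ≡ 17 (mod 36), yet 5 ≡ 5 (mod 18), not 6.

(⇒) fails and (⇐) fails.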